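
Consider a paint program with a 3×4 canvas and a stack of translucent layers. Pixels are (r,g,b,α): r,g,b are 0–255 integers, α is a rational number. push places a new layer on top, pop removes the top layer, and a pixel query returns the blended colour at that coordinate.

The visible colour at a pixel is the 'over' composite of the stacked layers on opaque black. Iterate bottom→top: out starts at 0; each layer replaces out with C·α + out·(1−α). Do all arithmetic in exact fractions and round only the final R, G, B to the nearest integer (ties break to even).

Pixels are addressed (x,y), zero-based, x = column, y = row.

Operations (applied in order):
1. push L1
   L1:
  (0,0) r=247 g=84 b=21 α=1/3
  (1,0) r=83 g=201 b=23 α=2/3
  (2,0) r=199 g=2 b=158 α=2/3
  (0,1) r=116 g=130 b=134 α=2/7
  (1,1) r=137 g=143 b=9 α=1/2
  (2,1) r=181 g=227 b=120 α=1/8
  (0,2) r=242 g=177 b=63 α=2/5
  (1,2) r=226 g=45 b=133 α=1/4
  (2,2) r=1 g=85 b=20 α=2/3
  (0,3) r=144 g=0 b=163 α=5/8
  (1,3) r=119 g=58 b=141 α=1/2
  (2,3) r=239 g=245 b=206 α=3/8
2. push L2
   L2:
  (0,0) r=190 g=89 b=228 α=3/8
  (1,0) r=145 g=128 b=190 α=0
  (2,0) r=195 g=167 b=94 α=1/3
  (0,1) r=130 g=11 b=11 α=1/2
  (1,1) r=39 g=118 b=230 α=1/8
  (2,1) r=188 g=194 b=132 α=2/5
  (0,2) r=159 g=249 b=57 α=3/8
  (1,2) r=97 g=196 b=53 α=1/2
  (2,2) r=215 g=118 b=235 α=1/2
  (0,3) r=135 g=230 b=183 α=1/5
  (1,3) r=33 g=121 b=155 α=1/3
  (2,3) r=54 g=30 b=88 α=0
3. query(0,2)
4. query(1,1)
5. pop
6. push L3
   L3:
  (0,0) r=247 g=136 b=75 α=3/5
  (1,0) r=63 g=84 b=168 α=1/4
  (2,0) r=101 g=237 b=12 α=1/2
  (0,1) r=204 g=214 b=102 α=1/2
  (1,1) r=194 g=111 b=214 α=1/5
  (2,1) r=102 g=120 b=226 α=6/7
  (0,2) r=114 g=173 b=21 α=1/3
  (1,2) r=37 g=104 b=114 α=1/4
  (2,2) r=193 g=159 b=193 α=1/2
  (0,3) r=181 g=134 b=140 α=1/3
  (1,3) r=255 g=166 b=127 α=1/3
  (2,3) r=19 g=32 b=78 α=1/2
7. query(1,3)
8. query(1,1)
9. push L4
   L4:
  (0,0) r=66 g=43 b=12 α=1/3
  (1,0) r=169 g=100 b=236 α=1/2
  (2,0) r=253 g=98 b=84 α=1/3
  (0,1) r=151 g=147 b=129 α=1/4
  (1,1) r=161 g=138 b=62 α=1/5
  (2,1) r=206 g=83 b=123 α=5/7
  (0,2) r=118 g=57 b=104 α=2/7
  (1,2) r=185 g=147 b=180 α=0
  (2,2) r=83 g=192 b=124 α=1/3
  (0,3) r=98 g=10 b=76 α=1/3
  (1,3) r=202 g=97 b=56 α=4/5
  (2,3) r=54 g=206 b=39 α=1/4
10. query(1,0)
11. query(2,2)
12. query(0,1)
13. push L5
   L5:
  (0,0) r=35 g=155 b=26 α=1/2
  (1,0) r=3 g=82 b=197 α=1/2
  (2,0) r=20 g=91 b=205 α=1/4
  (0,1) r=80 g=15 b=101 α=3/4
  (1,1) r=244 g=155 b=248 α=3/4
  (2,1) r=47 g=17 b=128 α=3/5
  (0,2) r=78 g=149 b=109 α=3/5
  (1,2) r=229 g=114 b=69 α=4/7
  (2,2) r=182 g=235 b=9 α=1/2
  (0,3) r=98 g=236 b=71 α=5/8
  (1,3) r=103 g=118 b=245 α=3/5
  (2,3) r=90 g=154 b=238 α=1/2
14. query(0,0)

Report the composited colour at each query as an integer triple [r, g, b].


query (0,2) [L1,L2] — begin 0,0,0
L1 α=2/5: [484/5, 354/5, 126/5]
L2 α=3/8: [961/8, 1101/8, 297/8]
= [120, 138, 37]

at x=1,y=1 over L1,L2:
+L1 (α=1/2) → [137/2, 143/2, 9/2]
+L2 (α=1/8) → [1037/16, 1237/16, 523/16]
→ [65, 77, 33]

at x=1,y=3 over L1,L3:
L1 α=1/2: [119/2, 29, 141/2]
L3 α=1/3: [374/3, 224/3, 268/3]
rounded: [125, 75, 89]

at x=1,y=1 over L1,L3:
+L1 (α=1/2) → [137/2, 143/2, 9/2]
+L3 (α=1/5) → [468/5, 397/5, 232/5]
→ [94, 79, 46]

at x=1,y=0 over L1,L3,L4:
+L1 (α=2/3) → [166/3, 134, 46/3]
+L3 (α=1/4) → [229/4, 243/2, 107/2]
+L4 (α=1/2) → [905/8, 443/4, 579/4]
rounded: [113, 111, 145]

at x=2,y=2 over L1,L3,L4:
+L1 (α=2/3) → [2/3, 170/3, 40/3]
+L3 (α=1/2) → [581/6, 647/6, 619/6]
+L4 (α=1/3) → [830/9, 1223/9, 991/9]
= [92, 136, 110]

(0,1) stack=L1,L3,L4; from [0,0,0]:
L1 α=2/7: [232/7, 260/7, 268/7]
L3 α=1/2: [830/7, 879/7, 491/7]
L4 α=1/4: [3547/28, 1833/14, 594/7]
= [127, 131, 85]

query (0,0) [L1,L3,L4,L5] — begin 0,0,0
after L1 α=1/3: [247/3, 28, 7]
after L3 α=3/5: [2717/15, 464/5, 239/5]
after L4 α=1/3: [6424/45, 381/5, 538/15]
after L5 α=1/2: [7999/90, 578/5, 464/15]
= [89, 116, 31]


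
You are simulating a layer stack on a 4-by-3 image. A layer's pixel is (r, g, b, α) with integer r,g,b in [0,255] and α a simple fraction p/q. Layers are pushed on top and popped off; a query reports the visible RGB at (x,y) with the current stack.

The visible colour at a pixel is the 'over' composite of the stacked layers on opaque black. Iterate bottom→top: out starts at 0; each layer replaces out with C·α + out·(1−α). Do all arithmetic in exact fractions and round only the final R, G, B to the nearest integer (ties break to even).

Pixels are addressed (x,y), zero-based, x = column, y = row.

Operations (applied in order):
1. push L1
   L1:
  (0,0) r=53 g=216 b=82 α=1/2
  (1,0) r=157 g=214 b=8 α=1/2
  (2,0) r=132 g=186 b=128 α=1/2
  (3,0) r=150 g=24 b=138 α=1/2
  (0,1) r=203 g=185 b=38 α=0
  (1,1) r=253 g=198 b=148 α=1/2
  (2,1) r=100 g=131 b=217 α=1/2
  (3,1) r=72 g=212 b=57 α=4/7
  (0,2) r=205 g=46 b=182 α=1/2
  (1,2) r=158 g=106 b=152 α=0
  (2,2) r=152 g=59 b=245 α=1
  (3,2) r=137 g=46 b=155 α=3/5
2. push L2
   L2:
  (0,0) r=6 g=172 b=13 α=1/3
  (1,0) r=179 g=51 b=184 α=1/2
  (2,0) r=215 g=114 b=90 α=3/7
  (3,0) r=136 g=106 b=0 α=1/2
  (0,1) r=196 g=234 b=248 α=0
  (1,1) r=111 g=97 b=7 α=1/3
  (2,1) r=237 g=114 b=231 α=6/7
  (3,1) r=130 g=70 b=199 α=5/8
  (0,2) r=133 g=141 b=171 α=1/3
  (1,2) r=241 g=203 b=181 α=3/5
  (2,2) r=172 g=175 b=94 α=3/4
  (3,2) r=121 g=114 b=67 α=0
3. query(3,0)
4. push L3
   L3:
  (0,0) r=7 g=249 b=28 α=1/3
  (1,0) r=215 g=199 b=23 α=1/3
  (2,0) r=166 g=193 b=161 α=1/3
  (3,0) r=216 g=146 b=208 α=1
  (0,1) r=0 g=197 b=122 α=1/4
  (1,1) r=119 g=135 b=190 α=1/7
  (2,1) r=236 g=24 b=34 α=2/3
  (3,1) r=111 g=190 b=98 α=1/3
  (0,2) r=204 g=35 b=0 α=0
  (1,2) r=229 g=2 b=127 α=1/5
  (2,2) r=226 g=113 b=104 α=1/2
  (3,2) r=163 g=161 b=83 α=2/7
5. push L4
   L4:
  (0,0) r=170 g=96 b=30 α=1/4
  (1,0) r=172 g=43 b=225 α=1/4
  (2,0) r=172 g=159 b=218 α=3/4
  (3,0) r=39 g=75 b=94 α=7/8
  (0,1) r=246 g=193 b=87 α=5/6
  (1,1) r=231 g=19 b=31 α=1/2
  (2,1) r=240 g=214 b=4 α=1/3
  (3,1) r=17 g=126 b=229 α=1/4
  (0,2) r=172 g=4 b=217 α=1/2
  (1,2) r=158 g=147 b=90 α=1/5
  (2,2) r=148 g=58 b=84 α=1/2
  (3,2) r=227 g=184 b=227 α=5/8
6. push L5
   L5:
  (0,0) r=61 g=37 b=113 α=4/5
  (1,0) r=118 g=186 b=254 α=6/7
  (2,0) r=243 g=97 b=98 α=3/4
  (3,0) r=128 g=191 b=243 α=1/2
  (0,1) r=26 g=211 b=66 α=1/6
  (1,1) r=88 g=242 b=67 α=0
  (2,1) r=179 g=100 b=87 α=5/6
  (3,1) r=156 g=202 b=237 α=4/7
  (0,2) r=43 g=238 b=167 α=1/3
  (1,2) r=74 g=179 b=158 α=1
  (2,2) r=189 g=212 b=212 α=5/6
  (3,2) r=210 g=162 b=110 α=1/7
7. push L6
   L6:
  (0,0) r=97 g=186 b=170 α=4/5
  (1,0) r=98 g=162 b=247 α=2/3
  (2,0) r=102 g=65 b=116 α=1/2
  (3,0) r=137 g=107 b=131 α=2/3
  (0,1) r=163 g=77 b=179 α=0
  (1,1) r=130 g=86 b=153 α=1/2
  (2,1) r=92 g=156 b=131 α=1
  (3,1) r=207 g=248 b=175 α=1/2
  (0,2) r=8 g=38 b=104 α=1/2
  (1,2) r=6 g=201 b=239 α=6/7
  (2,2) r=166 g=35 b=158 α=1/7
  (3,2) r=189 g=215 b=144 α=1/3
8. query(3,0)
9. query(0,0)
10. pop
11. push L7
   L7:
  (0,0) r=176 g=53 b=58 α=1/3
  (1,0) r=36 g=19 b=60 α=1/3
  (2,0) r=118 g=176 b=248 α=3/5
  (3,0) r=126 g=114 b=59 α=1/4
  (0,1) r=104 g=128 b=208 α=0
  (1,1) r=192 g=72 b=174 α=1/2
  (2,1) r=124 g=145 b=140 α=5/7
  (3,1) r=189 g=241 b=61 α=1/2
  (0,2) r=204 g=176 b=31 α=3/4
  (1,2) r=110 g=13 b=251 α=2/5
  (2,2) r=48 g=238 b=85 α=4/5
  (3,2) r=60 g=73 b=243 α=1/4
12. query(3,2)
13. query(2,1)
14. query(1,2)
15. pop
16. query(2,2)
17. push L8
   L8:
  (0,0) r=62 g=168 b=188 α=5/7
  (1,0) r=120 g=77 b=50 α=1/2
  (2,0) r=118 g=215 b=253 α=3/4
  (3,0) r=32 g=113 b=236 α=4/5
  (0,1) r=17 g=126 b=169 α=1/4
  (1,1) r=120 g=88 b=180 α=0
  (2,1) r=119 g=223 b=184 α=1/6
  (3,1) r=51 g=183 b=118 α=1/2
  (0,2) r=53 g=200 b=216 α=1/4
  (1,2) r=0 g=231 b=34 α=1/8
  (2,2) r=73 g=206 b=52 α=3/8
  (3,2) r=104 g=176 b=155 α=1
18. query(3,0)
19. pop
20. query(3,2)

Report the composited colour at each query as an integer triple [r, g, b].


at x=3,y=0 over L1,L2:
+L1 (α=1/2) → [75, 12, 69]
+L2 (α=1/2) → [211/2, 59, 69/2]
→ [106, 59, 34]

at x=3,y=0 over L1,L2,L3,L4,L5,L6:
after L1 α=1/2: [75, 12, 69]
after L2 α=1/2: [211/2, 59, 69/2]
after L3 α=1: [216, 146, 208]
after L4 α=7/8: [489/8, 671/8, 433/4]
after L5 α=1/2: [1513/16, 2199/16, 1405/8]
after L6 α=2/3: [5897/48, 5623/48, 1167/8]
= [123, 117, 146]

(0,0) stack=L1,L2,L3,L4,L5,L6; from [0,0,0]:
+L1 (α=1/2) → [53/2, 108, 41]
+L2 (α=1/3) → [59/3, 388/3, 95/3]
+L3 (α=1/3) → [139/9, 1523/9, 274/9]
+L4 (α=1/4) → [649/12, 1811/12, 91/3]
+L5 (α=4/5) → [3577/60, 3587/60, 1447/15]
+L6 (α=4/5) → [26857/300, 48227/300, 11647/75]
rounded: [90, 161, 155]

at x=3,y=2 over L1,L2,L3,L4,L5,L7:
+L1 (α=3/5) → [411/5, 138/5, 93]
+L2 (α=0) → [411/5, 138/5, 93]
+L3 (α=2/7) → [737/7, 460/7, 631/7]
+L4 (α=5/8) → [2539/14, 1955/14, 4919/28]
+L5 (α=1/7) → [9087/49, 6999/49, 16297/98]
+L7 (α=1/4) → [30201/196, 12287/98, 72705/392]
rounded: [154, 125, 185]

at x=2,y=1 over L1,L2,L3,L4,L5,L7:
after L1 α=1/2: [50, 131/2, 217/2]
after L2 α=6/7: [1472/7, 1499/14, 427/2]
after L3 α=2/3: [1592/7, 2171/42, 563/6]
after L4 α=1/3: [4864/21, 6665/63, 575/9]
after L5 α=5/6: [23659/126, 38165/378, 2245/27]
after L7 α=5/7: [62719/441, 175190/1323, 23390/189]
= [142, 132, 124]

query (1,2) [L1,L2,L3,L4,L5,L7] — begin 0,0,0
L1 α=0: [0, 0, 0]
L2 α=3/5: [723/5, 609/5, 543/5]
L3 α=1/5: [4037/25, 2446/25, 2807/25]
L4 α=1/5: [20098/125, 13459/125, 13478/125]
L5 α=1: [74, 179, 158]
L7 α=2/5: [442/5, 563/5, 976/5]
→ [88, 113, 195]

(2,2) stack=L1,L2,L3,L4,L5; from [0,0,0]:
after L1 α=1: [152, 59, 245]
after L2 α=3/4: [167, 146, 527/4]
after L3 α=1/2: [393/2, 259/2, 943/8]
after L4 α=1/2: [689/4, 375/4, 1615/16]
after L5 α=5/6: [4469/24, 4615/24, 18575/96]
→ [186, 192, 193]

(3,0) stack=L1,L2,L3,L4,L5,L8; from [0,0,0]:
L1 α=1/2: [75, 12, 69]
L2 α=1/2: [211/2, 59, 69/2]
L3 α=1: [216, 146, 208]
L4 α=7/8: [489/8, 671/8, 433/4]
L5 α=1/2: [1513/16, 2199/16, 1405/8]
L8 α=4/5: [3561/80, 9431/80, 8957/40]
rounded: [45, 118, 224]

(3,2) stack=L1,L2,L3,L4,L5; from [0,0,0]:
after L1 α=3/5: [411/5, 138/5, 93]
after L2 α=0: [411/5, 138/5, 93]
after L3 α=2/7: [737/7, 460/7, 631/7]
after L4 α=5/8: [2539/14, 1955/14, 4919/28]
after L5 α=1/7: [9087/49, 6999/49, 16297/98]
→ [185, 143, 166]


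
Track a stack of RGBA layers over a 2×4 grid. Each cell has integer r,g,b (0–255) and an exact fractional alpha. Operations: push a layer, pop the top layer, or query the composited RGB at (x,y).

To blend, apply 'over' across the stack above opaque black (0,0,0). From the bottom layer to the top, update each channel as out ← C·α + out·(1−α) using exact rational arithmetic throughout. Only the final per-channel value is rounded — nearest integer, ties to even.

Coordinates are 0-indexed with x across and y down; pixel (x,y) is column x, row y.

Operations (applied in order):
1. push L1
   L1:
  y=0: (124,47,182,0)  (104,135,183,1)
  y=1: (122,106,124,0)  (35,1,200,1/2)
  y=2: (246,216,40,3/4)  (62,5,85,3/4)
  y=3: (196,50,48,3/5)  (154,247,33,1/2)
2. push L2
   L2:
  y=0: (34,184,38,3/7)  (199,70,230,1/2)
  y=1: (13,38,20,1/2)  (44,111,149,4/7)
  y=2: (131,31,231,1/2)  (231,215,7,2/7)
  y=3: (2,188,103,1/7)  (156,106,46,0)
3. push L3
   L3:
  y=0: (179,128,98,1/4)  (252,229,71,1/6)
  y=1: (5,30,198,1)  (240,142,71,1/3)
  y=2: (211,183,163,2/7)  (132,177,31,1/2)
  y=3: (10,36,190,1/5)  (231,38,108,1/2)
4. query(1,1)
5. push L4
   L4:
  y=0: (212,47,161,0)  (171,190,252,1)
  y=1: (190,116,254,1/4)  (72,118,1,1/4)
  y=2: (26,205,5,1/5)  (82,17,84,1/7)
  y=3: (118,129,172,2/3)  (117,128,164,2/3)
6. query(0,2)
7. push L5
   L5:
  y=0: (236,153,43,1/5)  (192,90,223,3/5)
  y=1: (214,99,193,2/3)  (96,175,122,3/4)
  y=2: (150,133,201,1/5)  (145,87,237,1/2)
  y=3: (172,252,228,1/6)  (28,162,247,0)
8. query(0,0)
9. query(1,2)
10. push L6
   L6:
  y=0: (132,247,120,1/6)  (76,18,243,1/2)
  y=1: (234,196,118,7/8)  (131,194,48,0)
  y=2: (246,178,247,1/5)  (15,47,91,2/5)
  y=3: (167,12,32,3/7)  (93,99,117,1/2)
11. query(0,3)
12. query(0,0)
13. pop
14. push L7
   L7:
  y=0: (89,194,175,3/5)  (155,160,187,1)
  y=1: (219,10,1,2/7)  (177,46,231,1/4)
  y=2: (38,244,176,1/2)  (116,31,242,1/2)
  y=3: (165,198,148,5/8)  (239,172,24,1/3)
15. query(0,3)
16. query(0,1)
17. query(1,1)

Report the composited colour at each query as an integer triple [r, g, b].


at x=1,y=1 over L1,L2,L3:
+L1 (α=1/2) → [35/2, 1/2, 100]
+L2 (α=4/7) → [457/14, 891/14, 128]
+L3 (α=1/3) → [2137/21, 1885/21, 109]
→ [102, 90, 109]

at x=0,y=2 over L1,L2,L3,L4:
+L1 (α=3/4) → [369/2, 162, 30]
+L2 (α=1/2) → [631/4, 193/2, 261/2]
+L3 (α=2/7) → [4843/28, 1697/14, 1957/14]
+L4 (α=1/5) → [1005/7, 4829/35, 3949/35]
→ [144, 138, 113]

at x=0,y=0 over L1,L2,L3,L4,L5:
L1 α=0: [0, 0, 0]
L2 α=3/7: [102/7, 552/7, 114/7]
L3 α=1/4: [1559/28, 638/7, 257/7]
L4 α=0: [1559/28, 638/7, 257/7]
L5 α=1/5: [3211/35, 3623/35, 1329/35]
= [92, 104, 38]

query (1,2) [L1,L2,L3,L4,L5] — begin 0,0,0
after L1 α=3/4: [93/2, 15/4, 255/4]
after L2 α=2/7: [1389/14, 1795/28, 1331/28]
after L3 α=1/2: [3237/28, 6751/56, 2199/56]
after L4 α=1/7: [10859/98, 20729/196, 8949/196]
after L5 α=1/2: [25069/196, 37781/392, 55401/392]
rounded: [128, 96, 141]

at x=0,y=3 over L1,L2,L3,L4,L5,L6:
L1 α=3/5: [588/5, 30, 144/5]
L2 α=1/7: [3538/35, 368/7, 197/5]
L3 α=1/5: [14502/175, 1724/35, 1738/25]
L4 α=2/3: [55802/525, 10754/105, 3446/25]
L5 α=1/6: [36931/315, 8023/63, 2293/15]
L6 α=3/7: [305539/2205, 34360/441, 1516/15]
rounded: [139, 78, 101]

query (0,0) [L1,L2,L3,L4,L5,L6] — begin 0,0,0
L1 α=0: [0, 0, 0]
L2 α=3/7: [102/7, 552/7, 114/7]
L3 α=1/4: [1559/28, 638/7, 257/7]
L4 α=0: [1559/28, 638/7, 257/7]
L5 α=1/5: [3211/35, 3623/35, 1329/35]
L6 α=1/6: [4135/42, 892/7, 723/14]
→ [98, 127, 52]

query (0,3) [L1,L2,L3,L4,L5,L7] — begin 0,0,0
L1 α=3/5: [588/5, 30, 144/5]
L2 α=1/7: [3538/35, 368/7, 197/5]
L3 α=1/5: [14502/175, 1724/35, 1738/25]
L4 α=2/3: [55802/525, 10754/105, 3446/25]
L5 α=1/6: [36931/315, 8023/63, 2293/15]
L7 α=5/8: [30889/210, 28813/168, 5993/40]
rounded: [147, 172, 150]

query (0,1) [L1,L2,L3,L4,L5,L7] — begin 0,0,0
after L1 α=0: [0, 0, 0]
after L2 α=1/2: [13/2, 19, 10]
after L3 α=1: [5, 30, 198]
after L4 α=1/4: [205/4, 103/2, 212]
after L5 α=2/3: [639/4, 499/6, 598/3]
after L7 α=2/7: [4947/28, 2615/42, 428/3]
→ [177, 62, 143]

at x=1,y=1 over L1,L2,L3,L4,L5,L7:
L1 α=1/2: [35/2, 1/2, 100]
L2 α=4/7: [457/14, 891/14, 128]
L3 α=1/3: [2137/21, 1885/21, 109]
L4 α=1/4: [2641/28, 2711/28, 82]
L5 α=3/4: [10705/112, 17411/112, 112]
L7 α=1/4: [51939/448, 57385/448, 567/4]
rounded: [116, 128, 142]


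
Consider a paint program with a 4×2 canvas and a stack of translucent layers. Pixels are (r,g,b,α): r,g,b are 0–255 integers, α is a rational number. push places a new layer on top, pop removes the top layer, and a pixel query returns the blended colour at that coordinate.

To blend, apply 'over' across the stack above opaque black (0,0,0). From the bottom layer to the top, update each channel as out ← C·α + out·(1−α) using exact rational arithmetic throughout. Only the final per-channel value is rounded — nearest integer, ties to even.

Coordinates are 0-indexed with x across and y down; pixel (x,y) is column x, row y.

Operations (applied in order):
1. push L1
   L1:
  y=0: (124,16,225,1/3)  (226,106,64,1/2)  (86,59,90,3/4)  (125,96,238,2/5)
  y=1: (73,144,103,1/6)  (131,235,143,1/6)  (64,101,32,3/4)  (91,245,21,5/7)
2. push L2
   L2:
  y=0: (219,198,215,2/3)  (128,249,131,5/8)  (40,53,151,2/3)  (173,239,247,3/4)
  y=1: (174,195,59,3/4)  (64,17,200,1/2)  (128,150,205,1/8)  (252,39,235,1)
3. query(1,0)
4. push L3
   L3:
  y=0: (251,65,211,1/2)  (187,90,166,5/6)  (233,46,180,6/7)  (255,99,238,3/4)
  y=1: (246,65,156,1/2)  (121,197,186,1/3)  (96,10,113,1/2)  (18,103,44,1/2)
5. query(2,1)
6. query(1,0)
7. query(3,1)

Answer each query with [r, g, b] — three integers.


at x=1,y=0 over L1,L2:
+L1 (α=1/2) → [113, 53, 32]
+L2 (α=5/8) → [979/8, 351/2, 751/8]
= [122, 176, 94]

query (2,1) [L1,L2,L3] — begin 0,0,0
L1 α=3/4: [48, 303/4, 24]
L2 α=1/8: [58, 2721/32, 373/8]
L3 α=1/2: [77, 3041/64, 1277/16]
= [77, 48, 80]

query (1,0) [L1,L2,L3] — begin 0,0,0
after L1 α=1/2: [113, 53, 32]
after L2 α=5/8: [979/8, 351/2, 751/8]
after L3 α=5/6: [8459/48, 417/4, 7391/48]
= [176, 104, 154]

query (3,1) [L1,L2,L3] — begin 0,0,0
L1 α=5/7: [65, 175, 15]
L2 α=1: [252, 39, 235]
L3 α=1/2: [135, 71, 279/2]
= [135, 71, 140]


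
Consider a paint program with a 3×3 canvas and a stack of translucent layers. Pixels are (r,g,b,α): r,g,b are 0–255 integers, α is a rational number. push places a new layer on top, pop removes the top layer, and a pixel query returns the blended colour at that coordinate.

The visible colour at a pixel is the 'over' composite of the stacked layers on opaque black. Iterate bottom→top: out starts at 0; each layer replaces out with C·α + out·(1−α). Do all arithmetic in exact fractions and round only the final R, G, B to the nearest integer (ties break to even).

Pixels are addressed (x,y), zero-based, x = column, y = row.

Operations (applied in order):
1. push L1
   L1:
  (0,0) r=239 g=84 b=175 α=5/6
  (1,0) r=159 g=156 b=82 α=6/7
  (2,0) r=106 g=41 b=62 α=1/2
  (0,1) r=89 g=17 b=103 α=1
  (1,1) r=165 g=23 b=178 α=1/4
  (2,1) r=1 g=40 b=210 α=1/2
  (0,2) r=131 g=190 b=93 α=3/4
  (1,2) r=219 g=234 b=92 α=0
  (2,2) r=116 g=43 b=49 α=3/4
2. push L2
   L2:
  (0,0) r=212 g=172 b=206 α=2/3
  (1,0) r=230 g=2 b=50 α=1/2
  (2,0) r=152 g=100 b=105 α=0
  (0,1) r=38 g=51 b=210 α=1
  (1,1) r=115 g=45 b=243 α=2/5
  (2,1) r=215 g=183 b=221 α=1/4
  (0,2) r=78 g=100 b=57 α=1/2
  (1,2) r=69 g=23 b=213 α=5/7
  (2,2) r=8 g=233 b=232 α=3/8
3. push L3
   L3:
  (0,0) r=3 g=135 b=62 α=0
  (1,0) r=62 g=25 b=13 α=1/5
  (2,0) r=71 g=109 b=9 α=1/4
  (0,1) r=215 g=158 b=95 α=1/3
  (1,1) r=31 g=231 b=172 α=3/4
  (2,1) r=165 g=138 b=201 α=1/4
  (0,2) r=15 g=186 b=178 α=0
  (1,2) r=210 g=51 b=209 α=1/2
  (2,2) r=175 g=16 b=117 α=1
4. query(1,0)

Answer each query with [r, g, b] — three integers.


at x=1,y=0 over L1,L2,L3:
after L1 α=6/7: [954/7, 936/7, 492/7]
after L2 α=1/2: [1282/7, 475/7, 421/7]
after L3 α=1/5: [5562/35, 415/7, 355/7]
→ [159, 59, 51]


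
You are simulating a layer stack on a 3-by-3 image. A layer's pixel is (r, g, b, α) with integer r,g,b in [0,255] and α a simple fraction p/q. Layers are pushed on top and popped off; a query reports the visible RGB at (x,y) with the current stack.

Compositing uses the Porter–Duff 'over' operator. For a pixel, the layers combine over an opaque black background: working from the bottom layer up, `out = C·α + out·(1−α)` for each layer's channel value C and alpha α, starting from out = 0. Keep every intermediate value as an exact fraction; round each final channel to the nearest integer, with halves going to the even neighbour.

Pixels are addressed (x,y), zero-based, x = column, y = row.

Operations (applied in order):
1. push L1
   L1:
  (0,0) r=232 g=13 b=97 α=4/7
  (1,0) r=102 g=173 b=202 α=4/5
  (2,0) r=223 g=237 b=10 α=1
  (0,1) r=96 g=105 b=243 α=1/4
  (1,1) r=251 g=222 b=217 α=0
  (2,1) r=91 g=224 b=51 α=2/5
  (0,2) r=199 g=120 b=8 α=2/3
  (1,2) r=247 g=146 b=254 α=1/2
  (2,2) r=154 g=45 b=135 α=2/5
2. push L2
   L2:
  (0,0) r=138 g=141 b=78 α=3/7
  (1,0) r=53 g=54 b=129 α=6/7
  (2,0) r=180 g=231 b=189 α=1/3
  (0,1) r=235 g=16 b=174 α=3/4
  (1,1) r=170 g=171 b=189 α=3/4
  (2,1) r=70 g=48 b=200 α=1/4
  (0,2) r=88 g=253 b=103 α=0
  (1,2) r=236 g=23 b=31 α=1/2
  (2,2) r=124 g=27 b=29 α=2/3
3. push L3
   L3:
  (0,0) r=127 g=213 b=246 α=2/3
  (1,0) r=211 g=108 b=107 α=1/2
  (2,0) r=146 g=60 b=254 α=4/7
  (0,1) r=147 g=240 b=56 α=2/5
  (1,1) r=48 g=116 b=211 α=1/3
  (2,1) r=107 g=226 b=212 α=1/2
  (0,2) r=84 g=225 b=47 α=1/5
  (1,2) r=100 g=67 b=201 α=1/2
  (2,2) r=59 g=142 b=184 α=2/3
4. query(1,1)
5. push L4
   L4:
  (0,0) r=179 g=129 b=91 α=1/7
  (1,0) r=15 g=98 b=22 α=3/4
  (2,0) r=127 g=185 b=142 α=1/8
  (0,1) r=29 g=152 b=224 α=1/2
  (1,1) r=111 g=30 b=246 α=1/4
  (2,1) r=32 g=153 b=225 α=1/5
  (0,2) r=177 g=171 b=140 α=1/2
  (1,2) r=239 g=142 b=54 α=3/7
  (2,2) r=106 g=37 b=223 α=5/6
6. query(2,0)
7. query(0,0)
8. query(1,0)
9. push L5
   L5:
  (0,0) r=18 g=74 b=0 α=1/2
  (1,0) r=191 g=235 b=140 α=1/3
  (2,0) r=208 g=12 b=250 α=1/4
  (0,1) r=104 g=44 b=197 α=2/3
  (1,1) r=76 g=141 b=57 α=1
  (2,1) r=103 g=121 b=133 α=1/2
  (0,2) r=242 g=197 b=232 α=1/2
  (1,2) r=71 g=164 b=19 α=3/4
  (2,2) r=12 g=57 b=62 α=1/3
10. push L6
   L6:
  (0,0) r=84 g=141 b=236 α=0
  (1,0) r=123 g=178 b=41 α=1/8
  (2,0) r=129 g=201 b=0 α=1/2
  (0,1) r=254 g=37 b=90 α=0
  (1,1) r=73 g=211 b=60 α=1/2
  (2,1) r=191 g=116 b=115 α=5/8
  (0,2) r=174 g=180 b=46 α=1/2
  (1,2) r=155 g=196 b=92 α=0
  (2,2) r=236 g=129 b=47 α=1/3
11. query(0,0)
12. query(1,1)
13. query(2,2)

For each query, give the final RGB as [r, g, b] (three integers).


query (1,1) [L1,L2,L3] — begin 0,0,0
after L1 α=0: [0, 0, 0]
after L2 α=3/4: [255/2, 513/4, 567/4]
after L3 α=1/3: [101, 745/6, 989/6]
→ [101, 124, 165]

query (2,0) [L1,L2,L3,L4] — begin 0,0,0
after L1 α=1: [223, 237, 10]
after L2 α=1/3: [626/3, 235, 209/3]
after L3 α=4/7: [1210/7, 135, 175]
after L4 α=1/8: [1337/8, 565/4, 1367/8]
rounded: [167, 141, 171]

at x=0,y=0 over L1,L2,L3,L4:
L1 α=4/7: [928/7, 52/7, 388/7]
L2 α=3/7: [6610/49, 3169/49, 3190/49]
L3 α=2/3: [6352/49, 24043/147, 27298/147]
L4 α=1/7: [46883/343, 54407/343, 59055/343]
rounded: [137, 159, 172]

query (1,0) [L1,L2,L3,L4] — begin 0,0,0
+L1 (α=4/5) → [408/5, 692/5, 808/5]
+L2 (α=6/7) → [1998/35, 2312/35, 4678/35]
+L3 (α=1/2) → [9383/70, 3046/35, 8423/70]
+L4 (α=3/4) → [12533/280, 3334/35, 13043/280]
= [45, 95, 47]

query (0,0) [L1,L2,L3,L4,L5,L6] — begin 0,0,0
after L1 α=4/7: [928/7, 52/7, 388/7]
after L2 α=3/7: [6610/49, 3169/49, 3190/49]
after L3 α=2/3: [6352/49, 24043/147, 27298/147]
after L4 α=1/7: [46883/343, 54407/343, 59055/343]
after L5 α=1/2: [53057/686, 79789/686, 59055/686]
after L6 α=0: [53057/686, 79789/686, 59055/686]
= [77, 116, 86]

(1,1) stack=L1,L2,L3,L4,L5,L6; from [0,0,0]:
+L1 (α=0) → [0, 0, 0]
+L2 (α=3/4) → [255/2, 513/4, 567/4]
+L3 (α=1/3) → [101, 745/6, 989/6]
+L4 (α=1/4) → [207/2, 805/8, 1481/8]
+L5 (α=1) → [76, 141, 57]
+L6 (α=1/2) → [149/2, 176, 117/2]
= [74, 176, 58]

at x=2,y=2 over L1,L2,L3,L4,L5,L6:
+L1 (α=2/5) → [308/5, 18, 54]
+L2 (α=2/3) → [516/5, 24, 112/3]
+L3 (α=2/3) → [1106/15, 308/3, 1216/9]
+L4 (α=5/6) → [4528/45, 863/18, 11251/54]
+L5 (α=1/3) → [9596/135, 1376/27, 12925/81]
+L6 (α=1/3) → [51052/405, 6235/81, 29657/243]
→ [126, 77, 122]


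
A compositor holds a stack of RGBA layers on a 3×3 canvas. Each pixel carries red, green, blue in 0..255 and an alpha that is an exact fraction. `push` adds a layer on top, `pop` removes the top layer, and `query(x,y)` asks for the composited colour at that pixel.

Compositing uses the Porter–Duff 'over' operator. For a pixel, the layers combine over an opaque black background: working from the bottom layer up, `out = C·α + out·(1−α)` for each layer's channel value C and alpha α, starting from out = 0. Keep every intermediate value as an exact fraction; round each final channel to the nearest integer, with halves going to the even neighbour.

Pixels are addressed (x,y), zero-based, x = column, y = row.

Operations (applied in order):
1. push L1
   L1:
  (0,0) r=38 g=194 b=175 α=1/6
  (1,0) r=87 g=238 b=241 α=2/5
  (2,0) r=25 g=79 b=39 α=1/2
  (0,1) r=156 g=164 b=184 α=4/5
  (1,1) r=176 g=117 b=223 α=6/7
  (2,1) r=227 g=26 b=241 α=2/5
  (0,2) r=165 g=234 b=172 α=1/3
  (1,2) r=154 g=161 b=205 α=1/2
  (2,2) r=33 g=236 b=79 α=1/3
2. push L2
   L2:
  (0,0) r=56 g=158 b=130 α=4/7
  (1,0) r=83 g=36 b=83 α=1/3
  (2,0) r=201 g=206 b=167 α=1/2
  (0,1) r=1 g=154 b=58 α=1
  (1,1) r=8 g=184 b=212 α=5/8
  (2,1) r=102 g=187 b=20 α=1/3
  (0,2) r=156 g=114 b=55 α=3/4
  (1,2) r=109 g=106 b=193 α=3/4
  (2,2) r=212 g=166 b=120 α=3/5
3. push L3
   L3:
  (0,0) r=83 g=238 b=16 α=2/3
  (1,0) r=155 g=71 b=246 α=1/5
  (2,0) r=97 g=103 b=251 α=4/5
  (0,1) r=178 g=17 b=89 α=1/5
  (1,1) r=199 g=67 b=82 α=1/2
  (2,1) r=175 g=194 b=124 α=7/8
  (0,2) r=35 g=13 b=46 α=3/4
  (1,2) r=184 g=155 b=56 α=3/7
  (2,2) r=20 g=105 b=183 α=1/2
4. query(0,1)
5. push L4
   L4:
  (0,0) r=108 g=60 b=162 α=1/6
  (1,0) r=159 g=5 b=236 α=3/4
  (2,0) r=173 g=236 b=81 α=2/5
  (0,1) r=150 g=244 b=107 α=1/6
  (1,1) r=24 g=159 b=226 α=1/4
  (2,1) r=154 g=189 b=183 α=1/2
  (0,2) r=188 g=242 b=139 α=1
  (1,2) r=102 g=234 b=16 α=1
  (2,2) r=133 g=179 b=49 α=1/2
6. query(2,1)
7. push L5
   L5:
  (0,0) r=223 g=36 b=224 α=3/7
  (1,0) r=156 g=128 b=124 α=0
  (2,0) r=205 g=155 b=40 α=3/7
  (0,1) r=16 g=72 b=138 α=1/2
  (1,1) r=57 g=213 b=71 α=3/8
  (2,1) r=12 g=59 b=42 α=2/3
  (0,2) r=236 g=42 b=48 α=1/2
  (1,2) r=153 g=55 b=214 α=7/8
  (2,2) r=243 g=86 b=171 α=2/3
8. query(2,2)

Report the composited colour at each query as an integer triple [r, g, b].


at x=0,y=1 over L1,L2,L3:
+L1 (α=4/5) → [624/5, 656/5, 736/5]
+L2 (α=1) → [1, 154, 58]
+L3 (α=1/5) → [182/5, 633/5, 321/5]
= [36, 127, 64]

query (2,1) [L1,L2,L3,L4] — begin 0,0,0
after L1 α=2/5: [454/5, 52/5, 482/5]
after L2 α=1/3: [1418/15, 1039/15, 1064/15]
after L3 α=7/8: [19793/120, 21409/120, 3521/30]
after L4 α=1/2: [38273/240, 44089/240, 9011/60]
= [159, 184, 150]

query (2,2) [L1,L2,L3,L4,L5] — begin 0,0,0
+L1 (α=1/3) → [11, 236/3, 79/3]
+L2 (α=3/5) → [658/5, 1966/15, 1238/15]
+L3 (α=1/2) → [379/5, 3541/30, 3983/30]
+L4 (α=1/2) → [522/5, 8911/60, 5453/60]
+L5 (α=2/3) → [984/5, 19231/180, 25973/180]
→ [197, 107, 144]


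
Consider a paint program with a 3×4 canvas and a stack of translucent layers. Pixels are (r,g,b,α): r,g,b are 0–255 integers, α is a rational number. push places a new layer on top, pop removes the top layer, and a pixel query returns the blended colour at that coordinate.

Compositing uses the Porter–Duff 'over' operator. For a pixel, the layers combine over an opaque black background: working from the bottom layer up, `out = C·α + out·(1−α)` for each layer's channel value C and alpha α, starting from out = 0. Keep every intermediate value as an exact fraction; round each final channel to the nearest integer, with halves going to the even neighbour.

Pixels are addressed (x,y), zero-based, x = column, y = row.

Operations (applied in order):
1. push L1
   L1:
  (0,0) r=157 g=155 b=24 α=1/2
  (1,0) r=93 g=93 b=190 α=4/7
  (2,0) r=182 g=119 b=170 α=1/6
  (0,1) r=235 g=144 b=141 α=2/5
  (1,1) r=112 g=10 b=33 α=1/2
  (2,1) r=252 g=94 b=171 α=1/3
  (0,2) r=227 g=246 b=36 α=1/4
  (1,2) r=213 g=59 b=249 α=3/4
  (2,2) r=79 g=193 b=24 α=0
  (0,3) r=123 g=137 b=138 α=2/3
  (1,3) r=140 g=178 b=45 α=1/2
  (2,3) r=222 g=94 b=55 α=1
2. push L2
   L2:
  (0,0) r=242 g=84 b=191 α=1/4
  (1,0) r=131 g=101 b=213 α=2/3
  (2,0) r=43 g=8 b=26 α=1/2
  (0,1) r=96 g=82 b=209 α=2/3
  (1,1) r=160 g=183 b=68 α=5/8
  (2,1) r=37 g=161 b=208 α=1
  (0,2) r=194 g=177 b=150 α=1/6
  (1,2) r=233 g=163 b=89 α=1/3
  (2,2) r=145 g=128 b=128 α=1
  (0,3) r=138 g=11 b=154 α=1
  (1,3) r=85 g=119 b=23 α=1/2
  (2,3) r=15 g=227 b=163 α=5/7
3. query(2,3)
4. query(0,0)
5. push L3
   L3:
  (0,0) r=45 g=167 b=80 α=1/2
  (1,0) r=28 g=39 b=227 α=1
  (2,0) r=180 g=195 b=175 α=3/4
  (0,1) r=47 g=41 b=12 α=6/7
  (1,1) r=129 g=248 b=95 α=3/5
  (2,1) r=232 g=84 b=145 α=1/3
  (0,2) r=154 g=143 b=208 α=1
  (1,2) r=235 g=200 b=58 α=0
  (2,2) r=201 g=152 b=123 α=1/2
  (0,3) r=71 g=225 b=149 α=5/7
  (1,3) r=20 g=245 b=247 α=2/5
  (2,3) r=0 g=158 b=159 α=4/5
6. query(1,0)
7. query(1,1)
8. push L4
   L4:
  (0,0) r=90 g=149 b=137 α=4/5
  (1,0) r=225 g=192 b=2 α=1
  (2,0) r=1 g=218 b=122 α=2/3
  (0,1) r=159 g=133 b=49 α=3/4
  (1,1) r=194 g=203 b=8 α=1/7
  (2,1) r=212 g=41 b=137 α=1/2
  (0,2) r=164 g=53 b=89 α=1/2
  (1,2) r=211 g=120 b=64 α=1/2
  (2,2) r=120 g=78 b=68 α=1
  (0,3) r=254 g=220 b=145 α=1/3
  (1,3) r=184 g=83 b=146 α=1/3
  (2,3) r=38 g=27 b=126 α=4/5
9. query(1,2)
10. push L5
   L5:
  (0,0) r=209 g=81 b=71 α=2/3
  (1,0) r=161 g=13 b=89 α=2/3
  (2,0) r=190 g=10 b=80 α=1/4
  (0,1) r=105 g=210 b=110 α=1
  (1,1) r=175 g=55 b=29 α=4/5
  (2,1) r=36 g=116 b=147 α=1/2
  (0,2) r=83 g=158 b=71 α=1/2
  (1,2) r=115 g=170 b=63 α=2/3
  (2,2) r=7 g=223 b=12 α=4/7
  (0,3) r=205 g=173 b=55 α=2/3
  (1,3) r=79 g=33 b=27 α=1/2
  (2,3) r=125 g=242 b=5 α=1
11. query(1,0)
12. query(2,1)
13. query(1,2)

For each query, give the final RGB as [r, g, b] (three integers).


at x=2,y=3 over L1,L2:
after L1 α=1: [222, 94, 55]
after L2 α=5/7: [519/7, 189, 925/7]
→ [74, 189, 132]

(0,0) stack=L1,L2; from [0,0,0]:
+L1 (α=1/2) → [157/2, 155/2, 12]
+L2 (α=1/4) → [955/8, 633/8, 227/4]
→ [119, 79, 57]

(1,0) stack=L1,L2,L3; from [0,0,0]:
L1 α=4/7: [372/7, 372/7, 760/7]
L2 α=2/3: [2206/21, 1786/21, 3742/21]
L3 α=1: [28, 39, 227]
= [28, 39, 227]

at x=1,y=1 over L1,L2,L3:
L1 α=1/2: [56, 5, 33/2]
L2 α=5/8: [121, 465/4, 779/16]
L3 α=3/5: [629/5, 1953/10, 3059/40]
→ [126, 195, 76]

query (1,2) [L1,L2,L3,L4] — begin 0,0,0
L1 α=3/4: [639/4, 177/4, 747/4]
L2 α=1/3: [1105/6, 503/6, 925/6]
L3 α=0: [1105/6, 503/6, 925/6]
L4 α=1/2: [2371/12, 1223/12, 1309/12]
= [198, 102, 109]

(1,0) stack=L1,L2,L3,L4,L5; from [0,0,0]:
after L1 α=4/7: [372/7, 372/7, 760/7]
after L2 α=2/3: [2206/21, 1786/21, 3742/21]
after L3 α=1: [28, 39, 227]
after L4 α=1: [225, 192, 2]
after L5 α=2/3: [547/3, 218/3, 60]
= [182, 73, 60]

(2,1) stack=L1,L2,L3,L4,L5; from [0,0,0]:
after L1 α=1/3: [84, 94/3, 57]
after L2 α=1: [37, 161, 208]
after L3 α=1/3: [102, 406/3, 187]
after L4 α=1/2: [157, 529/6, 162]
after L5 α=1/2: [193/2, 1225/12, 309/2]
rounded: [96, 102, 154]

query (1,2) [L1,L2,L3,L4,L5] — begin 0,0,0
after L1 α=3/4: [639/4, 177/4, 747/4]
after L2 α=1/3: [1105/6, 503/6, 925/6]
after L3 α=0: [1105/6, 503/6, 925/6]
after L4 α=1/2: [2371/12, 1223/12, 1309/12]
after L5 α=2/3: [5131/36, 5303/36, 2821/36]
= [143, 147, 78]


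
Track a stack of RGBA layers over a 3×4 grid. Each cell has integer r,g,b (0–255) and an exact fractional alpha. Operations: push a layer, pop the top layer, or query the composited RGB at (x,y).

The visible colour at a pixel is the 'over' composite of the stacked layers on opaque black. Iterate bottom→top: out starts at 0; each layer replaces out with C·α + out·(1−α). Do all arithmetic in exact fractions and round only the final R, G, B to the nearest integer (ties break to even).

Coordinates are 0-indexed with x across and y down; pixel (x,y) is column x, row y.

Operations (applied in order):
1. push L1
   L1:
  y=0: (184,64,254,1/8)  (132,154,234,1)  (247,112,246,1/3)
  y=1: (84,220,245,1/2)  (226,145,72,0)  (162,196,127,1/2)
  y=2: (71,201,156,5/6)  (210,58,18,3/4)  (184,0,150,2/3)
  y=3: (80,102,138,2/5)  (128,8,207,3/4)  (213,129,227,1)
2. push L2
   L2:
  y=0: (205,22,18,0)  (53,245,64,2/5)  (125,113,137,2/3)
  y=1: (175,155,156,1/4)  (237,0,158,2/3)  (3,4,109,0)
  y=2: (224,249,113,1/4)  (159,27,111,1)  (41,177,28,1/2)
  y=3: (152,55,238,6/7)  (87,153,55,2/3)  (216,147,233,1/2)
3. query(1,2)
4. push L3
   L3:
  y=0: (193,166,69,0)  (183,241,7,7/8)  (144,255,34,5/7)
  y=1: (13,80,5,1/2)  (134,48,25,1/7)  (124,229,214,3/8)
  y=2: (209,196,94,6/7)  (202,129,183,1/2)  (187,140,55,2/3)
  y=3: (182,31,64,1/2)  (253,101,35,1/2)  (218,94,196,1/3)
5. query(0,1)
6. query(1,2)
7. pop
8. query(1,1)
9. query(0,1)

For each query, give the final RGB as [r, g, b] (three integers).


query (1,2) [L1,L2] — begin 0,0,0
+L1 (α=3/4) → [315/2, 87/2, 27/2]
+L2 (α=1) → [159, 27, 111]
rounded: [159, 27, 111]

at x=0,y=1 over L1,L2,L3:
L1 α=1/2: [42, 110, 245/2]
L2 α=1/4: [301/4, 485/4, 1047/8]
L3 α=1/2: [353/8, 805/8, 1087/16]
= [44, 101, 68]

query (1,2) [L1,L2,L3] — begin 0,0,0
L1 α=3/4: [315/2, 87/2, 27/2]
L2 α=1: [159, 27, 111]
L3 α=1/2: [361/2, 78, 147]
rounded: [180, 78, 147]

query (1,1) [L1,L2] — begin 0,0,0
L1 α=0: [0, 0, 0]
L2 α=2/3: [158, 0, 316/3]
= [158, 0, 105]

query (0,1) [L1,L2] — begin 0,0,0
+L1 (α=1/2) → [42, 110, 245/2]
+L2 (α=1/4) → [301/4, 485/4, 1047/8]
rounded: [75, 121, 131]


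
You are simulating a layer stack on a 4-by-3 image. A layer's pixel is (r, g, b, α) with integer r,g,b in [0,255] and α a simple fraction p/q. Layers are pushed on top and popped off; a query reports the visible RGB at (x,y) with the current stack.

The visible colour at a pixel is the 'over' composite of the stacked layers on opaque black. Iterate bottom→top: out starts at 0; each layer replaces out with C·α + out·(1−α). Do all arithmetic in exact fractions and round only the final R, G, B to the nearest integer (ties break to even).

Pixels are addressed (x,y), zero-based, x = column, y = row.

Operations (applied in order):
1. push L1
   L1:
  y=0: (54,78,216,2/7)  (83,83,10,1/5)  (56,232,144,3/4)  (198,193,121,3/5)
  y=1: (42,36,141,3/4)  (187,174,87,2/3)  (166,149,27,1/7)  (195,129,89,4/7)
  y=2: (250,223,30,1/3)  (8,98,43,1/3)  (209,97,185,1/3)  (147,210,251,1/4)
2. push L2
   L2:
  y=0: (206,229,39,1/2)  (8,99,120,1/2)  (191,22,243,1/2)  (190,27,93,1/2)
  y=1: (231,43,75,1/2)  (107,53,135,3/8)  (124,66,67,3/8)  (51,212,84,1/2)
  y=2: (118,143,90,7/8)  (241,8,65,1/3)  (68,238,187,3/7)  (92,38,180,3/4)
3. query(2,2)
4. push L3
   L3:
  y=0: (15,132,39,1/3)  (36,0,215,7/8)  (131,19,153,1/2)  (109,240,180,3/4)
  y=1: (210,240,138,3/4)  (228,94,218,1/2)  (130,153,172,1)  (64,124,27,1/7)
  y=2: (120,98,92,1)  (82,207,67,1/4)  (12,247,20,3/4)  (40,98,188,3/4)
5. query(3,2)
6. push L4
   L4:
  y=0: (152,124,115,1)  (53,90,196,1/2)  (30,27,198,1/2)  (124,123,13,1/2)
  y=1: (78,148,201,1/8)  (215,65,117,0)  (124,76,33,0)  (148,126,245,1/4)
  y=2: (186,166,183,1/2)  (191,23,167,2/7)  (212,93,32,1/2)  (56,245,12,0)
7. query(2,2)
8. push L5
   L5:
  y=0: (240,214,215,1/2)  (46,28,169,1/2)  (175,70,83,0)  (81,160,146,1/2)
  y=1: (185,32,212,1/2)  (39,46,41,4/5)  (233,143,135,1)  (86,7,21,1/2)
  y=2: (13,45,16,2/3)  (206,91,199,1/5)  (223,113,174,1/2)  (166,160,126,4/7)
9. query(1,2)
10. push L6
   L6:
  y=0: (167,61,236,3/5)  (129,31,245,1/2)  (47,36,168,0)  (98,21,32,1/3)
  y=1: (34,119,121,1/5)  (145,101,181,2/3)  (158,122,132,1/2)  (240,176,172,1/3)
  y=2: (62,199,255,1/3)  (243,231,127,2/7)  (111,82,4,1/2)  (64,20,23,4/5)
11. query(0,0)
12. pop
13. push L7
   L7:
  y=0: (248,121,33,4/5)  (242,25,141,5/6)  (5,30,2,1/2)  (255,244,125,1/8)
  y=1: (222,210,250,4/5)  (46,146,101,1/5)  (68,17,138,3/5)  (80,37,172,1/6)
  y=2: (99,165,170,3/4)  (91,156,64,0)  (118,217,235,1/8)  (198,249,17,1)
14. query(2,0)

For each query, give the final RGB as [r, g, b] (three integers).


(2,2) stack=L1,L2; from [0,0,0]:
+L1 (α=1/3) → [209/3, 97/3, 185/3]
+L2 (α=3/7) → [1448/21, 2530/21, 2423/21]
rounded: [69, 120, 115]

(3,2) stack=L1,L2,L3; from [0,0,0]:
L1 α=1/4: [147/4, 105/2, 251/4]
L2 α=3/4: [1251/16, 333/8, 2411/16]
L3 α=3/4: [3171/64, 2685/32, 11435/64]
= [50, 84, 179]

at x=2,y=2 over L1,L2,L3,L4:
after L1 α=1/3: [209/3, 97/3, 185/3]
after L2 α=3/7: [1448/21, 2530/21, 2423/21]
after L3 α=3/4: [551/21, 18091/84, 3683/84]
after L4 α=1/2: [5003/42, 25903/168, 6371/168]
= [119, 154, 38]

(1,2) stack=L1,L2,L3,L4,L5; from [0,0,0]:
after L1 α=1/3: [8/3, 98/3, 43/3]
after L2 α=1/3: [739/9, 220/9, 281/9]
after L3 α=1/4: [985/12, 841/12, 241/6]
after L4 α=2/7: [9509/84, 4757/84, 3209/42]
after L5 α=1/5: [2767/21, 6668/105, 10597/105]
= [132, 64, 101]

at x=0,y=0 over L1,L2,L3,L4,L5,L6:
+L1 (α=2/7) → [108/7, 156/7, 432/7]
+L2 (α=1/2) → [775/7, 1759/14, 705/14]
+L3 (α=1/3) → [1655/21, 2683/21, 326/7]
+L4 (α=1) → [152, 124, 115]
+L5 (α=1/2) → [196, 169, 165]
+L6 (α=3/5) → [893/5, 521/5, 1038/5]
→ [179, 104, 208]

(2,0) stack=L1,L2,L3,L4,L5,L7; from [0,0,0]:
after L1 α=3/4: [42, 174, 108]
after L2 α=1/2: [233/2, 98, 351/2]
after L3 α=1/2: [495/4, 117/2, 657/4]
after L4 α=1/2: [615/8, 171/4, 1449/8]
after L5 α=0: [615/8, 171/4, 1449/8]
after L7 α=1/2: [655/16, 291/8, 1465/16]
= [41, 36, 92]


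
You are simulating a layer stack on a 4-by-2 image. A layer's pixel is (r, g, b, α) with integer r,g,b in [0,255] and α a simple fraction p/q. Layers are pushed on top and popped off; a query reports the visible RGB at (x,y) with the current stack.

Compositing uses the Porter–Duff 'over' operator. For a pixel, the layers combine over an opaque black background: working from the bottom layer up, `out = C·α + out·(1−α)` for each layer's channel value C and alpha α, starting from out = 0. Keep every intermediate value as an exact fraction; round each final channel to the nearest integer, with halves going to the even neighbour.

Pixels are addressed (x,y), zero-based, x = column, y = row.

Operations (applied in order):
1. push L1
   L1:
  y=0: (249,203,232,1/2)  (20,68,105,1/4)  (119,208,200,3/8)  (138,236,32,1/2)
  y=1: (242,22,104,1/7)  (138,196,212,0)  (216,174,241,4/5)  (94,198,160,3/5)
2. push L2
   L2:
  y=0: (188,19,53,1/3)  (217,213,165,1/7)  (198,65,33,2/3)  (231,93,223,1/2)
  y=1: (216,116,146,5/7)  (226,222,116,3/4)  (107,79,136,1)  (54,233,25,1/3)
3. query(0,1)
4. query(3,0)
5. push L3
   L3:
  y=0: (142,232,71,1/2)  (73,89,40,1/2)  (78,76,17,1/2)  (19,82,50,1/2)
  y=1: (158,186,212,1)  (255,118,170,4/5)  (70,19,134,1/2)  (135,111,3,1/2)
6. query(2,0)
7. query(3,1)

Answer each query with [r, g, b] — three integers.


(0,1) stack=L1,L2; from [0,0,0]:
after L1 α=1/7: [242/7, 22/7, 104/7]
after L2 α=5/7: [8044/49, 4104/49, 5318/49]
= [164, 84, 109]

at x=3,y=0 over L1,L2:
L1 α=1/2: [69, 118, 16]
L2 α=1/2: [150, 211/2, 239/2]
rounded: [150, 106, 120]

query (2,0) [L1,L2,L3] — begin 0,0,0
after L1 α=3/8: [357/8, 78, 75]
after L2 α=2/3: [1175/8, 208/3, 47]
after L3 α=1/2: [1799/16, 218/3, 32]
= [112, 73, 32]

query (3,1) [L1,L2,L3] — begin 0,0,0
+L1 (α=3/5) → [282/5, 594/5, 96]
+L2 (α=1/3) → [278/5, 2353/15, 217/3]
+L3 (α=1/2) → [953/10, 2009/15, 113/3]
rounded: [95, 134, 38]


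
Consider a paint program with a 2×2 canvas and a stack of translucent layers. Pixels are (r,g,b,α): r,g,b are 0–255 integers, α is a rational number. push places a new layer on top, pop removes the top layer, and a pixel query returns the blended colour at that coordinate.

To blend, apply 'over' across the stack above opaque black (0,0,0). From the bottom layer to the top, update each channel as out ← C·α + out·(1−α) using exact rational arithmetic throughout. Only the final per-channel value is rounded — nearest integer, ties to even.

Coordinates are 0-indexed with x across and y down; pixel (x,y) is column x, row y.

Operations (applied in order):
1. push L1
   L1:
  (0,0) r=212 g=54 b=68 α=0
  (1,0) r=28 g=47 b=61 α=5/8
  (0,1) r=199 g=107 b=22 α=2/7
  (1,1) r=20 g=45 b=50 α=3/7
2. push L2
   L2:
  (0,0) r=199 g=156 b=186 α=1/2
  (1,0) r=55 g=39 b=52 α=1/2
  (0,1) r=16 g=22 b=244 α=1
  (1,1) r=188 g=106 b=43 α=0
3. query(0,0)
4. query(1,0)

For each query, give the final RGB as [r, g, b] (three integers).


at x=0,y=0 over L1,L2:
+L1 (α=0) → [0, 0, 0]
+L2 (α=1/2) → [199/2, 78, 93]
→ [100, 78, 93]

at x=1,y=0 over L1,L2:
after L1 α=5/8: [35/2, 235/8, 305/8]
after L2 α=1/2: [145/4, 547/16, 721/16]
= [36, 34, 45]


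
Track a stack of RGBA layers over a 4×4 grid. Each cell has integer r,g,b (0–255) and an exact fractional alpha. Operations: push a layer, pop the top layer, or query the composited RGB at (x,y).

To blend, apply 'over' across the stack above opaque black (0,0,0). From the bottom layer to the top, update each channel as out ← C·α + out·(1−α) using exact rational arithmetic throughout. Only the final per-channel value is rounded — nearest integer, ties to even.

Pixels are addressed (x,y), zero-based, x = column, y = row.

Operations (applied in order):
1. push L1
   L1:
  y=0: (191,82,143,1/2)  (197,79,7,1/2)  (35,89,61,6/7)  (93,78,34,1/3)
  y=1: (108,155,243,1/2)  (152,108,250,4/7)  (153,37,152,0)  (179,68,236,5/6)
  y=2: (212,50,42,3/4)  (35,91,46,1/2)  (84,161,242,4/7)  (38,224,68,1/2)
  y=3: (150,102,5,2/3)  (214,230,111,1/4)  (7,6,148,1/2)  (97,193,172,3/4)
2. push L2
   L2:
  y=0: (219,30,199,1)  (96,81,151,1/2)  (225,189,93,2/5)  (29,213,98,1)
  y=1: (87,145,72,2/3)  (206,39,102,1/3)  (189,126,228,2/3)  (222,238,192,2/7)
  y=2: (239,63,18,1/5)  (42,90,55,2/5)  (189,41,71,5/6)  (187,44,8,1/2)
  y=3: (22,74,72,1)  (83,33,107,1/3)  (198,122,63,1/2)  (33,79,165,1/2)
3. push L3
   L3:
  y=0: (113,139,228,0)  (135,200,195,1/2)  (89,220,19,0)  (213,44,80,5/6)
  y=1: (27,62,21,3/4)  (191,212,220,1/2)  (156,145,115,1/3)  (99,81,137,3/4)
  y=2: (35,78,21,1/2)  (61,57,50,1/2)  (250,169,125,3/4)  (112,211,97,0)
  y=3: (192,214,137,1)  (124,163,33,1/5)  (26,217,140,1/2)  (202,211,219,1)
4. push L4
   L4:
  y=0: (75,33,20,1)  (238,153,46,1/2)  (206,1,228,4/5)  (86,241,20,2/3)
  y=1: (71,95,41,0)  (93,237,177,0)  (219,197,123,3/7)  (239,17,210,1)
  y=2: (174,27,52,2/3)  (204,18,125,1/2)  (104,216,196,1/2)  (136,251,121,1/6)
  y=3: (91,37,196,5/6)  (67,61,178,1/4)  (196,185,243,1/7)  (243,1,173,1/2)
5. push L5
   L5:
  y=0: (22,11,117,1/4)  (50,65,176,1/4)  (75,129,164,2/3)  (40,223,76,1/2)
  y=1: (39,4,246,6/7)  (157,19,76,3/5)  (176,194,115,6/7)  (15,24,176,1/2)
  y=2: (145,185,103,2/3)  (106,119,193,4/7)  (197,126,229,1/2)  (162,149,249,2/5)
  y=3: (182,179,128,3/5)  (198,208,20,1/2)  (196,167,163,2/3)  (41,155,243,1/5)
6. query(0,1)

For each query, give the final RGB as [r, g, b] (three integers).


(0,1) stack=L1,L2,L3,L4,L5; from [0,0,0]:
after L1 α=1/2: [54, 155/2, 243/2]
after L2 α=2/3: [76, 245/2, 177/2]
after L3 α=3/4: [157/4, 617/8, 303/8]
after L4 α=0: [157/4, 617/8, 303/8]
after L5 α=6/7: [1093/28, 809/56, 12111/56]
→ [39, 14, 216]
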